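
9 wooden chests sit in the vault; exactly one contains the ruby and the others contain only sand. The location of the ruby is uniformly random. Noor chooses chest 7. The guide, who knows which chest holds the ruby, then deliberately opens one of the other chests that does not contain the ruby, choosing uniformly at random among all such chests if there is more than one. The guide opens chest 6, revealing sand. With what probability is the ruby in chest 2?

Condition on the true location of the ruby.
If it is in any of chests 1, 2, 3, 4, 5, 8, and 9 (prior 1/9 each): the guide has 7 equally likely choices, so probability 1/7; weight (1/9)·(1/7) = 1/63 each.
If it is in chest 6 (prior 1/9): the guide opened chest 6, so this case is ruled out; weight (1/9)·0 = 0.
If it is in chest 7 (prior 1/9): the guide has 8 equally likely choices, so probability 1/8; weight (1/9)·(1/8) = 1/72.
The weights sum to 1/8.
So P(the ruby in chest 2 | the guide opened chest 6) = (1/63) / (1/8) = 8/63.

8/63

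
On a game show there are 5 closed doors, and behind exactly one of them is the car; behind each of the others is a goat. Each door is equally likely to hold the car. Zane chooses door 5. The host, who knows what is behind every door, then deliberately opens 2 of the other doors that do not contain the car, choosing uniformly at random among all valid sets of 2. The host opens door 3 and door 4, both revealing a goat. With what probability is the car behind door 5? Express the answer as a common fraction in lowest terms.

Consider each possible location of the car in turn.
If it is behind either of doors 1 and 2 (prior 1/5 each): the host has 3 equally likely choices, so probability 1/3; weight (1/5)·(1/3) = 1/15 each.
If it is behind either of doors 3 and 4 (prior 1/5 each): that door was opened and seen not to hold the prize — ruled out; weight (1/5)·0 = 0 each.
If it is behind door 5 (prior 1/5): the host has 6 equally likely choices, so probability 1/6; weight (1/5)·(1/6) = 1/30.
The weights sum to 1/6.
So P(the car behind door 5 | the host opened door 3 and door 4) = (1/30) / (1/6) = 1/5.

1/5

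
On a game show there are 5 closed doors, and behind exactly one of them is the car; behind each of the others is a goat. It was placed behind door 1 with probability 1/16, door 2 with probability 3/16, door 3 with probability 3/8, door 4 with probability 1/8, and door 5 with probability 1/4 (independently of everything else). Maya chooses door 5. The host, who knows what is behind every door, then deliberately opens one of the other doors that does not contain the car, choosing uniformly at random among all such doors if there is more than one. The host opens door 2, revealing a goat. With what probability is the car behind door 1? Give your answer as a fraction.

1/12

Apply Bayes' rule, conditioning on where the car actually is.
If it is behind door 1 (prior 1/16): the host has 3 equally likely choices, so probability 1/3; weight (1/16)·(1/3) = 1/48.
If it is behind door 2 (prior 3/16): the host opened door 2, so this case is ruled out; weight (3/16)·0 = 0.
If it is behind door 3 (prior 3/8): the host has 3 equally likely choices, so probability 1/3; weight (3/8)·(1/3) = 1/8.
If it is behind door 4 (prior 1/8): the host has 3 equally likely choices, so probability 1/3; weight (1/8)·(1/3) = 1/24.
If it is behind door 5 (prior 1/4): the host has 4 equally likely choices, so probability 1/4; weight (1/4)·(1/4) = 1/16.
The weights sum to 1/4.
So P(the car behind door 1 | the host opened door 2) = (1/48) / (1/4) = 1/12.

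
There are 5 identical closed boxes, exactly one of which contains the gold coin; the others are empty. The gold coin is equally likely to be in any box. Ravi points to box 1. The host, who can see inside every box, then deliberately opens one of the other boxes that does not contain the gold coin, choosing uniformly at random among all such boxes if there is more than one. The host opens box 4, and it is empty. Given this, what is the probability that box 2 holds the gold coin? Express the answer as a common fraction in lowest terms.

Apply Bayes' rule, conditioning on where the gold coin actually is.
If it is in box 1 (prior 1/5): the host has 4 equally likely choices, so probability 1/4; weight (1/5)·(1/4) = 1/20.
If it is in any of boxes 2, 3, and 5 (prior 1/5 each): the host has 3 equally likely choices, so probability 1/3; weight (1/5)·(1/3) = 1/15 each.
If it is in box 4 (prior 1/5): the host opened box 4, so this case is ruled out; weight (1/5)·0 = 0.
The weights sum to 1/4.
So P(the gold coin in box 2 | the host opened box 4) = (1/15) / (1/4) = 4/15.

4/15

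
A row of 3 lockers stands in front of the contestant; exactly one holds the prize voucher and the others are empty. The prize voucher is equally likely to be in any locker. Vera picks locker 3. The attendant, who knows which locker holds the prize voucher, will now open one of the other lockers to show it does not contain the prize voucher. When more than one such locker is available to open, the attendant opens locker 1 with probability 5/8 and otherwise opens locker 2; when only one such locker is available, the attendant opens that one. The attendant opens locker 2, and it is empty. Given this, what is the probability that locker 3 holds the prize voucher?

Apply Bayes' rule, conditioning on where the prize voucher actually is.
If it is in locker 1 (prior 1/3): only locker 2 is available, probability 1; weight (1/3)·1 = 1/3.
If it is in locker 2 (prior 1/3): the attendant opened locker 2, so this case is ruled out; weight (1/3)·0 = 0.
If it is in locker 3 (prior 1/3): locker 1 is available but not opened, probability 3/8; weight (1/3)·(3/8) = 1/8.
The weights sum to 11/24.
So P(the prize voucher in locker 3 | the attendant opened locker 2) = (1/8) / (11/24) = 3/11.

3/11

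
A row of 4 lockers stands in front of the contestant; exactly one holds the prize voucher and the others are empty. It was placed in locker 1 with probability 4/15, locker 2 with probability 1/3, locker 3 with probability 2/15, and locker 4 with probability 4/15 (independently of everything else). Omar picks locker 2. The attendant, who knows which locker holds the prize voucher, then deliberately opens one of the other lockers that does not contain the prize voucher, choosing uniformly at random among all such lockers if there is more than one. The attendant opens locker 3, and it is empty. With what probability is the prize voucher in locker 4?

Apply Bayes' rule, conditioning on where the prize voucher actually is.
If it is in either of lockers 1 and 4 (prior 4/15 each): the attendant has 2 equally likely choices, so probability 1/2; weight (4/15)·(1/2) = 2/15 each.
If it is in locker 2 (prior 1/3): the attendant has 3 equally likely choices, so probability 1/3; weight (1/3)·(1/3) = 1/9.
If it is in locker 3 (prior 2/15): the attendant opened locker 3, so this case is ruled out; weight (2/15)·0 = 0.
The weights sum to 17/45.
So P(the prize voucher in locker 4 | the attendant opened locker 3) = (2/15) / (17/45) = 6/17.

6/17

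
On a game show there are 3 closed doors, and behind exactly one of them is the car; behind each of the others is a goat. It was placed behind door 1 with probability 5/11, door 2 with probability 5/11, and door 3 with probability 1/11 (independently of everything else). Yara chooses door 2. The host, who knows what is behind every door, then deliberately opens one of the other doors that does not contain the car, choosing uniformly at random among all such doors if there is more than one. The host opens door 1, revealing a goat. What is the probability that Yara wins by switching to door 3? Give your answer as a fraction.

Condition on the true location of the car.
If it is behind door 1 (prior 5/11): the host opened door 1, so this case is ruled out; weight (5/11)·0 = 0.
If it is behind door 2 (prior 5/11): the host has 2 equally likely choices, so probability 1/2; weight (5/11)·(1/2) = 5/22.
If it is behind door 3 (prior 1/11): the host has no choice, probability 1; weight (1/11)·1 = 1/11.
The weights sum to 7/22.
So P(the car behind door 3 | the host opened door 1) = (1/11) / (7/22) = 2/7.

2/7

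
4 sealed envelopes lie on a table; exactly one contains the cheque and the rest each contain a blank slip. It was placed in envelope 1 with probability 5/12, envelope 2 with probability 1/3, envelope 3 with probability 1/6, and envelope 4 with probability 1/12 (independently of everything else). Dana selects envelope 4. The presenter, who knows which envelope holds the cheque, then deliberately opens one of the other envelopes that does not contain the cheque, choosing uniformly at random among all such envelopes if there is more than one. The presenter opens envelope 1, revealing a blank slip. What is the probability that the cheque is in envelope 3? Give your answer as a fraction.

Apply Bayes' rule, conditioning on where the cheque actually is.
If it is in envelope 1 (prior 5/12): the presenter opened envelope 1, so this case is ruled out; weight (5/12)·0 = 0.
If it is in envelope 2 (prior 1/3): the presenter has 2 equally likely choices, so probability 1/2; weight (1/3)·(1/2) = 1/6.
If it is in envelope 3 (prior 1/6): the presenter has 2 equally likely choices, so probability 1/2; weight (1/6)·(1/2) = 1/12.
If it is in envelope 4 (prior 1/12): the presenter has 3 equally likely choices, so probability 1/3; weight (1/12)·(1/3) = 1/36.
The weights sum to 5/18.
So P(the cheque in envelope 3 | the presenter opened envelope 1) = (1/12) / (5/18) = 3/10.

3/10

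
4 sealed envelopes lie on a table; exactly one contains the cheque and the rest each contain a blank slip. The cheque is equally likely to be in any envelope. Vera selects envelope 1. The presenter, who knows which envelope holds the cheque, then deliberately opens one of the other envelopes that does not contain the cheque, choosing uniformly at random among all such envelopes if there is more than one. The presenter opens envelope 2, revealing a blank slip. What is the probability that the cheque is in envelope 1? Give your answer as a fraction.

Consider each possible location of the cheque in turn.
If it is in envelope 1 (prior 1/4): the presenter has 3 equally likely choices, so probability 1/3; weight (1/4)·(1/3) = 1/12.
If it is in envelope 2 (prior 1/4): the presenter opened envelope 2, so this case is ruled out; weight (1/4)·0 = 0.
If it is in either of envelopes 3 and 4 (prior 1/4 each): the presenter has 2 equally likely choices, so probability 1/2; weight (1/4)·(1/2) = 1/8 each.
The weights sum to 1/3.
So P(the cheque in envelope 1 | the presenter opened envelope 2) = (1/12) / (1/3) = 1/4.

1/4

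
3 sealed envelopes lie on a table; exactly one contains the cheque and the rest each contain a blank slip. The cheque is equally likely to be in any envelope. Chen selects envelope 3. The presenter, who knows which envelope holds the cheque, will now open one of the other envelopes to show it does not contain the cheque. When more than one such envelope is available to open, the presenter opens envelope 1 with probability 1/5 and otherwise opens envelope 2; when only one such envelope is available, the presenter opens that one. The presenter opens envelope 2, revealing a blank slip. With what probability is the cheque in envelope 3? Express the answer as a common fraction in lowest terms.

4/9

Consider each possible location of the cheque in turn.
If it is in envelope 1 (prior 1/3): only envelope 2 is available, probability 1; weight (1/3)·1 = 1/3.
If it is in envelope 2 (prior 1/3): the presenter opened envelope 2, so this case is ruled out; weight (1/3)·0 = 0.
If it is in envelope 3 (prior 1/3): envelope 1 is available but not opened, probability 4/5; weight (1/3)·(4/5) = 4/15.
The weights sum to 3/5.
So P(the cheque in envelope 3 | the presenter opened envelope 2) = (4/15) / (3/5) = 4/9.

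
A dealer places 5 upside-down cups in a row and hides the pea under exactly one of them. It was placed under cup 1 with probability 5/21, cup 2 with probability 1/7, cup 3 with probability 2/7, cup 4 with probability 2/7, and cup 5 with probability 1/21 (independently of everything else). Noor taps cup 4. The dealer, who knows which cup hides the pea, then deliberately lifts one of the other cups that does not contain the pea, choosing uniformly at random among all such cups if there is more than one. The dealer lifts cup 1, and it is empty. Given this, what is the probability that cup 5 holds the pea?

Apply Bayes' rule, conditioning on where the pea actually is.
If it is under cup 1 (prior 5/21): the dealer opened cup 1, so this case is ruled out; weight (5/21)·0 = 0.
If it is under cup 2 (prior 1/7): the dealer has 3 equally likely choices, so probability 1/3; weight (1/7)·(1/3) = 1/21.
If it is under cup 3 (prior 2/7): the dealer has 3 equally likely choices, so probability 1/3; weight (2/7)·(1/3) = 2/21.
If it is under cup 4 (prior 2/7): the dealer has 4 equally likely choices, so probability 1/4; weight (2/7)·(1/4) = 1/14.
If it is under cup 5 (prior 1/21): the dealer has 3 equally likely choices, so probability 1/3; weight (1/21)·(1/3) = 1/63.
The weights sum to 29/126.
So P(the pea under cup 5 | the dealer opened cup 1) = (1/63) / (29/126) = 2/29.

2/29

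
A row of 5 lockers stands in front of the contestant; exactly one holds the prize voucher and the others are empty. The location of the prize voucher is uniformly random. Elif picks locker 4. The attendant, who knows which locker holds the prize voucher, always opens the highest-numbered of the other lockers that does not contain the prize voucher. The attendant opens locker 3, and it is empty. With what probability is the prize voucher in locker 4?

0

Condition on the true location of the prize voucher.
If it is in any of lockers 1, 2, and 4 (prior 1/5 each): the attendant would have opened locker 5 instead, probability 0; weight (1/5)·0 = 0 each.
If it is in locker 3 (prior 1/5): the attendant opened locker 3, so this case is ruled out; weight (1/5)·0 = 0.
If it is in locker 5 (prior 1/5): locker 3 is the highest-numbered option available, probability 1; weight (1/5)·1 = 1/5.
The weights sum to 1/5.
So P(the prize voucher in locker 4 | the attendant opened locker 3) = 0 / (1/5) = 0.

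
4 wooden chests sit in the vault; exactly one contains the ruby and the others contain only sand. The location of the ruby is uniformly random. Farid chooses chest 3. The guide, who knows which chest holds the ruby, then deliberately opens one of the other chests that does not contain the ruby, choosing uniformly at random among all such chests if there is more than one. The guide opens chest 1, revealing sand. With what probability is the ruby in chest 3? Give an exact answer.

Condition on the true location of the ruby.
If it is in chest 1 (prior 1/4): the guide opened chest 1, so this case is ruled out; weight (1/4)·0 = 0.
If it is in either of chests 2 and 4 (prior 1/4 each): the guide has 2 equally likely choices, so probability 1/2; weight (1/4)·(1/2) = 1/8 each.
If it is in chest 3 (prior 1/4): the guide has 3 equally likely choices, so probability 1/3; weight (1/4)·(1/3) = 1/12.
The weights sum to 1/3.
So P(the ruby in chest 3 | the guide opened chest 1) = (1/12) / (1/3) = 1/4.

1/4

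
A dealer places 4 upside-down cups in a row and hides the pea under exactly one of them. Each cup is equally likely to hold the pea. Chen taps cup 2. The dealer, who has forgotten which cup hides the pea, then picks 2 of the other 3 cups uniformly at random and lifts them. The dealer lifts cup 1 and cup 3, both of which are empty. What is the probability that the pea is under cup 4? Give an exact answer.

Apply Bayes' rule, conditioning on where the pea actually is.
If it is under either of cups 1 and 3 (prior 1/4 each): that cup was opened and seen not to hold the prize — ruled out; weight (1/4)·0 = 0 each.
If it is under either of cups 2 and 4 (prior 1/4 each): the dealer picks exactly this set with probability 1/3 regardless, and none is the prize; weight (1/4)·(1/3) = 1/12 each.
The weights sum to 1/6.
So P(the pea under cup 4 | the dealer opened cup 1 and cup 3) = (1/12) / (1/6) = 1/2.

1/2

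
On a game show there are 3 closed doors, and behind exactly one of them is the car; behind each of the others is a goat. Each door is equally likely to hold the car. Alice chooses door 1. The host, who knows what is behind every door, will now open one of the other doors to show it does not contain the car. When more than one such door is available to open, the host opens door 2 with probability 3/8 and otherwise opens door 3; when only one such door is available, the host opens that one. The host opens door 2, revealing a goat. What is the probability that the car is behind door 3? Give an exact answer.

Apply Bayes' rule, conditioning on where the car actually is.
If it is behind door 1 (prior 1/3): door 2 is available, opened with probability 3/8; weight (1/3)·(3/8) = 1/8.
If it is behind door 2 (prior 1/3): the host opened door 2, so this case is ruled out; weight (1/3)·0 = 0.
If it is behind door 3 (prior 1/3): only door 2 is available, probability 1; weight (1/3)·1 = 1/3.
The weights sum to 11/24.
So P(the car behind door 3 | the host opened door 2) = (1/3) / (11/24) = 8/11.

8/11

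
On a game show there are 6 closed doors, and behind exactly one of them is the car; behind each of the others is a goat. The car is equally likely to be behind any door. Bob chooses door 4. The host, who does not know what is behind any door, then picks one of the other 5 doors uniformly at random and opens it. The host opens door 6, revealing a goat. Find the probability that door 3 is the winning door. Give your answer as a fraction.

1/5

Because the host chose which door to open without knowing where the car is, the choice is independent of the prize location. Learning that door 6 does not hold the car simply rules out that one location and leaves the remaining 5 doors still equally likely by symmetry.
So P(the car behind door 3) = 1/5.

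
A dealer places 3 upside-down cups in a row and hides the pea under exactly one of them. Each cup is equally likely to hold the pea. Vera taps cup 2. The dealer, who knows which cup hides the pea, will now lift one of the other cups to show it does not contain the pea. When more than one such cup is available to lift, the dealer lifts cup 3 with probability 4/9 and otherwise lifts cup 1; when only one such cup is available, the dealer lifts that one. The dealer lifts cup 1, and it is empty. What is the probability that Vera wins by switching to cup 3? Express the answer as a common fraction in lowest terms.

Condition on the true location of the pea.
If it is under cup 1 (prior 1/3): the dealer opened cup 1, so this case is ruled out; weight (1/3)·0 = 0.
If it is under cup 2 (prior 1/3): cup 3 is available but not opened, probability 5/9; weight (1/3)·(5/9) = 5/27.
If it is under cup 3 (prior 1/3): only cup 1 is available, probability 1; weight (1/3)·1 = 1/3.
The weights sum to 14/27.
So P(the pea under cup 3 | the dealer opened cup 1) = (1/3) / (14/27) = 9/14.

9/14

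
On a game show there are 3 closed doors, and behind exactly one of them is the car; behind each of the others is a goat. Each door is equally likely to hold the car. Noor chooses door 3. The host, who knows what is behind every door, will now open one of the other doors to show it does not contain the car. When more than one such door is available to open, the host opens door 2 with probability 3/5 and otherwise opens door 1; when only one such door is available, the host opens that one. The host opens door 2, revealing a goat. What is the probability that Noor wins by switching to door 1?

5/8

Condition on the true location of the car.
If it is behind door 1 (prior 1/3): only door 2 is available, probability 1; weight (1/3)·1 = 1/3.
If it is behind door 2 (prior 1/3): the host opened door 2, so this case is ruled out; weight (1/3)·0 = 0.
If it is behind door 3 (prior 1/3): door 2 is available, opened with probability 3/5; weight (1/3)·(3/5) = 1/5.
The weights sum to 8/15.
So P(the car behind door 1 | the host opened door 2) = (1/3) / (8/15) = 5/8.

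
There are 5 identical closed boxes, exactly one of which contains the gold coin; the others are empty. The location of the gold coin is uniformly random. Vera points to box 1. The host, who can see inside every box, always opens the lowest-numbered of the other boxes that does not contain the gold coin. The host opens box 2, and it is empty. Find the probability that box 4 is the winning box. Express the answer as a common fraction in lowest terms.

Condition on the true location of the gold coin.
If it is in any of boxes 1, 3, 4, and 5 (prior 1/5 each): box 2 is the lowest-numbered option available, probability 1; weight (1/5)·1 = 1/5 each.
If it is in box 2 (prior 1/5): the host opened box 2, so this case is ruled out; weight (1/5)·0 = 0.
The weights sum to 4/5.
So P(the gold coin in box 4 | the host opened box 2) = (1/5) / (4/5) = 1/4.

1/4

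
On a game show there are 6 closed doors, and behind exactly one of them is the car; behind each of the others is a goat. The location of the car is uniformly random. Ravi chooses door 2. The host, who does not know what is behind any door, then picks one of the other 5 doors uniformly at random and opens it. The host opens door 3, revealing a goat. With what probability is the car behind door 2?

Because the host chose which door to open without knowing where the car is, the choice is independent of the prize location. Learning that door 3 does not hold the car simply rules out that one location and leaves the remaining 5 doors still equally likely by symmetry.
So P(the car behind door 2) = 1/5.

1/5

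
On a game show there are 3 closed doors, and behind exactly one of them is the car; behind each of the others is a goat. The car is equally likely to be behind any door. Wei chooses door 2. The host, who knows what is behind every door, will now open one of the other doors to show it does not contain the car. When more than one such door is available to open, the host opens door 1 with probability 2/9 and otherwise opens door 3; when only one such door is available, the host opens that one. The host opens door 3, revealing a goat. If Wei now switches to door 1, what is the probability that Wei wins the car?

9/16

Consider each possible location of the car in turn.
If it is behind door 1 (prior 1/3): only door 3 is available, probability 1; weight (1/3)·1 = 1/3.
If it is behind door 2 (prior 1/3): door 1 is available but not opened, probability 7/9; weight (1/3)·(7/9) = 7/27.
If it is behind door 3 (prior 1/3): the host opened door 3, so this case is ruled out; weight (1/3)·0 = 0.
The weights sum to 16/27.
So P(the car behind door 1 | the host opened door 3) = (1/3) / (16/27) = 9/16.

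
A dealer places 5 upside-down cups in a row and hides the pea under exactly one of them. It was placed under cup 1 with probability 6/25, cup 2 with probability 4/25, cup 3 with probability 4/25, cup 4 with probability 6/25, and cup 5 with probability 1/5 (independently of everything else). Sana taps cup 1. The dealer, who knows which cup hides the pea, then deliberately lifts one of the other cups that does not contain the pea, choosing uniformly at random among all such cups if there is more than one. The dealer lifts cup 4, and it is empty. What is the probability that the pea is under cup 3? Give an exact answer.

8/35

Condition on the true location of the pea.
If it is under cup 1 (prior 6/25): the dealer has 4 equally likely choices, so probability 1/4; weight (6/25)·(1/4) = 3/50.
If it is under either of cups 2 and 3 (prior 4/25 each): the dealer has 3 equally likely choices, so probability 1/3; weight (4/25)·(1/3) = 4/75 each.
If it is under cup 4 (prior 6/25): the dealer opened cup 4, so this case is ruled out; weight (6/25)·0 = 0.
If it is under cup 5 (prior 1/5): the dealer has 3 equally likely choices, so probability 1/3; weight (1/5)·(1/3) = 1/15.
The weights sum to 7/30.
So P(the pea under cup 3 | the dealer opened cup 4) = (4/75) / (7/30) = 8/35.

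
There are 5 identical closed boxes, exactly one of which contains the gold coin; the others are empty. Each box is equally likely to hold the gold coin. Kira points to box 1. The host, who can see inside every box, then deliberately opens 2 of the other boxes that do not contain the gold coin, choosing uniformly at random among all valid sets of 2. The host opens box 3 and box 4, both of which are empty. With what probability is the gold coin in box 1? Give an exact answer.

Consider each possible location of the gold coin in turn.
If it is in box 1 (prior 1/5): the host has 6 equally likely choices, so probability 1/6; weight (1/5)·(1/6) = 1/30.
If it is in either of boxes 2 and 5 (prior 1/5 each): the host has 3 equally likely choices, so probability 1/3; weight (1/5)·(1/3) = 1/15 each.
If it is in either of boxes 3 and 4 (prior 1/5 each): that box was opened and seen not to hold the prize — ruled out; weight (1/5)·0 = 0 each.
The weights sum to 1/6.
So P(the gold coin in box 1 | the host opened box 3 and box 4) = (1/30) / (1/6) = 1/5.

1/5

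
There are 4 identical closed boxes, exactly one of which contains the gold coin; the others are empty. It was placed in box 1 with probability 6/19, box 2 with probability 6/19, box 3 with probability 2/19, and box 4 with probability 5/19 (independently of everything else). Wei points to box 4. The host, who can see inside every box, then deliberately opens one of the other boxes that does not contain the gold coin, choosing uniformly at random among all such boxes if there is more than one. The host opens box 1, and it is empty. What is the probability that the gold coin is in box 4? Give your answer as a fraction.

Apply Bayes' rule, conditioning on where the gold coin actually is.
If it is in box 1 (prior 6/19): the host opened box 1, so this case is ruled out; weight (6/19)·0 = 0.
If it is in box 2 (prior 6/19): the host has 2 equally likely choices, so probability 1/2; weight (6/19)·(1/2) = 3/19.
If it is in box 3 (prior 2/19): the host has 2 equally likely choices, so probability 1/2; weight (2/19)·(1/2) = 1/19.
If it is in box 4 (prior 5/19): the host has 3 equally likely choices, so probability 1/3; weight (5/19)·(1/3) = 5/57.
The weights sum to 17/57.
So P(the gold coin in box 4 | the host opened box 1) = (5/57) / (17/57) = 5/17.

5/17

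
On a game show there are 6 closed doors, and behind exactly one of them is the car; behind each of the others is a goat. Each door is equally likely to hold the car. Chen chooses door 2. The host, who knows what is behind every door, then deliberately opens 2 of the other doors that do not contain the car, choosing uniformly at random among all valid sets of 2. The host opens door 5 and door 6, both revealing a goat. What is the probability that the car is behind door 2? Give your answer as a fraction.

1/6

Apply Bayes' rule, conditioning on where the car actually is.
If it is behind any of doors 1, 3, and 4 (prior 1/6 each): the host has 6 equally likely choices, so probability 1/6; weight (1/6)·(1/6) = 1/36 each.
If it is behind door 2 (prior 1/6): the host has 10 equally likely choices, so probability 1/10; weight (1/6)·(1/10) = 1/60.
If it is behind either of doors 5 and 6 (prior 1/6 each): that door was opened and seen not to hold the prize — ruled out; weight (1/6)·0 = 0 each.
The weights sum to 1/10.
So P(the car behind door 2 | the host opened door 5 and door 6) = (1/60) / (1/10) = 1/6.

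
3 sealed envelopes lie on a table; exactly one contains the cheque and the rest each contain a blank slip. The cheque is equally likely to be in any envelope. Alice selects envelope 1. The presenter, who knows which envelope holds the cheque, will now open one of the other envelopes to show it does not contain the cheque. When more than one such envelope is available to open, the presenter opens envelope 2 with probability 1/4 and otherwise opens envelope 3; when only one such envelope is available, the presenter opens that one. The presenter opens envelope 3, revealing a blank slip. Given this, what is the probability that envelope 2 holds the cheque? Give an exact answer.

Apply Bayes' rule, conditioning on where the cheque actually is.
If it is in envelope 1 (prior 1/3): envelope 2 is available but not opened, probability 3/4; weight (1/3)·(3/4) = 1/4.
If it is in envelope 2 (prior 1/3): only envelope 3 is available, probability 1; weight (1/3)·1 = 1/3.
If it is in envelope 3 (prior 1/3): the presenter opened envelope 3, so this case is ruled out; weight (1/3)·0 = 0.
The weights sum to 7/12.
So P(the cheque in envelope 2 | the presenter opened envelope 3) = (1/3) / (7/12) = 4/7.

4/7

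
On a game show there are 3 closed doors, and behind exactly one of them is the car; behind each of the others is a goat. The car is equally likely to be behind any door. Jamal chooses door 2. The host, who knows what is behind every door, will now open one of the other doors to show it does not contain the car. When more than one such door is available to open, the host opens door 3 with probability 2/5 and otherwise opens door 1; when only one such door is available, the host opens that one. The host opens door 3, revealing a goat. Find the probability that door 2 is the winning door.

Consider each possible location of the car in turn.
If it is behind door 1 (prior 1/3): only door 3 is available, probability 1; weight (1/3)·1 = 1/3.
If it is behind door 2 (prior 1/3): door 3 is available, opened with probability 2/5; weight (1/3)·(2/5) = 2/15.
If it is behind door 3 (prior 1/3): the host opened door 3, so this case is ruled out; weight (1/3)·0 = 0.
The weights sum to 7/15.
So P(the car behind door 2 | the host opened door 3) = (2/15) / (7/15) = 2/7.

2/7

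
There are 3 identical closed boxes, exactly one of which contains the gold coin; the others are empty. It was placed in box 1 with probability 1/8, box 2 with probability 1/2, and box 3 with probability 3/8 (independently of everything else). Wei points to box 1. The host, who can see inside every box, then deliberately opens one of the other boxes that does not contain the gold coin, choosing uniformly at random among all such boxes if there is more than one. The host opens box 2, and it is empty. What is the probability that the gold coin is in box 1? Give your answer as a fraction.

1/7

Condition on the true location of the gold coin.
If it is in box 1 (prior 1/8): the host has 2 equally likely choices, so probability 1/2; weight (1/8)·(1/2) = 1/16.
If it is in box 2 (prior 1/2): the host opened box 2, so this case is ruled out; weight (1/2)·0 = 0.
If it is in box 3 (prior 3/8): the host has no choice, probability 1; weight (3/8)·1 = 3/8.
The weights sum to 7/16.
So P(the gold coin in box 1 | the host opened box 2) = (1/16) / (7/16) = 1/7.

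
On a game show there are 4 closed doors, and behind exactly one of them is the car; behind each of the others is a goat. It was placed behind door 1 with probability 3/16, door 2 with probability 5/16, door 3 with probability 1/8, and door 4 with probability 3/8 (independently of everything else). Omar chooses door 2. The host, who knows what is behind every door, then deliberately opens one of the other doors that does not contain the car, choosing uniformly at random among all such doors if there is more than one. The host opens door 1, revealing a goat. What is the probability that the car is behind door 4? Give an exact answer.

9/17

Consider each possible location of the car in turn.
If it is behind door 1 (prior 3/16): the host opened door 1, so this case is ruled out; weight (3/16)·0 = 0.
If it is behind door 2 (prior 5/16): the host has 3 equally likely choices, so probability 1/3; weight (5/16)·(1/3) = 5/48.
If it is behind door 3 (prior 1/8): the host has 2 equally likely choices, so probability 1/2; weight (1/8)·(1/2) = 1/16.
If it is behind door 4 (prior 3/8): the host has 2 equally likely choices, so probability 1/2; weight (3/8)·(1/2) = 3/16.
The weights sum to 17/48.
So P(the car behind door 4 | the host opened door 1) = (3/16) / (17/48) = 9/17.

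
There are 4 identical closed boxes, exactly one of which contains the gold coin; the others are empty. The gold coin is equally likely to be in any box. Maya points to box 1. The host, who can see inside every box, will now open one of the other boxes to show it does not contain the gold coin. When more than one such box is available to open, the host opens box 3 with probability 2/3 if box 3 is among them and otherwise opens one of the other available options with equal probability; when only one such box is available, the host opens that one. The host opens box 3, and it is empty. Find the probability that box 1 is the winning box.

1/3

Condition on the true location of the gold coin.
If it is in any of boxes 1, 2, and 4 (prior 1/4 each): box 3 is available, opened with probability 2/3; weight (1/4)·(2/3) = 1/6 each.
If it is in box 3 (prior 1/4): the host opened box 3, so this case is ruled out; weight (1/4)·0 = 0.
The weights sum to 1/2.
So P(the gold coin in box 1 | the host opened box 3) = (1/6) / (1/2) = 1/3.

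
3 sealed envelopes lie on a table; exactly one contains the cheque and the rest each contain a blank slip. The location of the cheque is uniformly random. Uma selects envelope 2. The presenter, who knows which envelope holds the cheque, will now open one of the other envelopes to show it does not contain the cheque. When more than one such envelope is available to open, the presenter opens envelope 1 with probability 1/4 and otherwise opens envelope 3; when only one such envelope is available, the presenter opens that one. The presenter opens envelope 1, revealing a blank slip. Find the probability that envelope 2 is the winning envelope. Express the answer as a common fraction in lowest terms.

1/5

Consider each possible location of the cheque in turn.
If it is in envelope 1 (prior 1/3): the presenter opened envelope 1, so this case is ruled out; weight (1/3)·0 = 0.
If it is in envelope 2 (prior 1/3): envelope 1 is available, opened with probability 1/4; weight (1/3)·(1/4) = 1/12.
If it is in envelope 3 (prior 1/3): only envelope 1 is available, probability 1; weight (1/3)·1 = 1/3.
The weights sum to 5/12.
So P(the cheque in envelope 2 | the presenter opened envelope 1) = (1/12) / (5/12) = 1/5.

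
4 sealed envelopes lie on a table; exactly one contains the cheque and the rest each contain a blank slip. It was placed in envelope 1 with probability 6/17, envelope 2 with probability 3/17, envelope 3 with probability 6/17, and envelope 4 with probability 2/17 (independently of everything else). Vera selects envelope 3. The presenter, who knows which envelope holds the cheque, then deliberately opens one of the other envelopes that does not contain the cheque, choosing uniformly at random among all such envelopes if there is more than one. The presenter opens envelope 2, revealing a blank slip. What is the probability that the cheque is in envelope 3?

1/3

Apply Bayes' rule, conditioning on where the cheque actually is.
If it is in envelope 1 (prior 6/17): the presenter has 2 equally likely choices, so probability 1/2; weight (6/17)·(1/2) = 3/17.
If it is in envelope 2 (prior 3/17): the presenter opened envelope 2, so this case is ruled out; weight (3/17)·0 = 0.
If it is in envelope 3 (prior 6/17): the presenter has 3 equally likely choices, so probability 1/3; weight (6/17)·(1/3) = 2/17.
If it is in envelope 4 (prior 2/17): the presenter has 2 equally likely choices, so probability 1/2; weight (2/17)·(1/2) = 1/17.
The weights sum to 6/17.
So P(the cheque in envelope 3 | the presenter opened envelope 2) = (2/17) / (6/17) = 1/3.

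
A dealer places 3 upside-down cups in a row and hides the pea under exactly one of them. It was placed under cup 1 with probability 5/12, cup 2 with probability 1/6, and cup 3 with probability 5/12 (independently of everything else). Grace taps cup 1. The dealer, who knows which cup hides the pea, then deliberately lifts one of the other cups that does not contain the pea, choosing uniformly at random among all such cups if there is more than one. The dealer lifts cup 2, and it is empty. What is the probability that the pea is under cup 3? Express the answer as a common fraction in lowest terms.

2/3

Condition on the true location of the pea.
If it is under cup 1 (prior 5/12): the dealer has 2 equally likely choices, so probability 1/2; weight (5/12)·(1/2) = 5/24.
If it is under cup 2 (prior 1/6): the dealer opened cup 2, so this case is ruled out; weight (1/6)·0 = 0.
If it is under cup 3 (prior 5/12): the dealer has no choice, probability 1; weight (5/12)·1 = 5/12.
The weights sum to 5/8.
So P(the pea under cup 3 | the dealer opened cup 2) = (5/12) / (5/8) = 2/3.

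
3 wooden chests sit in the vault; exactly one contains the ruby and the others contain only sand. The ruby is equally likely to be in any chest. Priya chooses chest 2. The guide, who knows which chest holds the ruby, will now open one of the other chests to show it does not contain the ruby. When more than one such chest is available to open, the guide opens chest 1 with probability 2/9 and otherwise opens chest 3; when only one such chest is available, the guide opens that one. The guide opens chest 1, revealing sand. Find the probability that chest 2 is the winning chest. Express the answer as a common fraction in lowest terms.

2/11

Apply Bayes' rule, conditioning on where the ruby actually is.
If it is in chest 1 (prior 1/3): the guide opened chest 1, so this case is ruled out; weight (1/3)·0 = 0.
If it is in chest 2 (prior 1/3): chest 1 is available, opened with probability 2/9; weight (1/3)·(2/9) = 2/27.
If it is in chest 3 (prior 1/3): only chest 1 is available, probability 1; weight (1/3)·1 = 1/3.
The weights sum to 11/27.
So P(the ruby in chest 2 | the guide opened chest 1) = (2/27) / (11/27) = 2/11.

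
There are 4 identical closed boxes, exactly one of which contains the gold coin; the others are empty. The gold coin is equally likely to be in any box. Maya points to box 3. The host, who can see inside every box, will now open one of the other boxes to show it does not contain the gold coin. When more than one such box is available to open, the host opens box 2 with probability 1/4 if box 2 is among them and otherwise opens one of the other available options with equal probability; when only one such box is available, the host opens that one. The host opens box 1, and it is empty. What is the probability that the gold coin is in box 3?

3/13

Apply Bayes' rule, conditioning on where the gold coin actually is.
If it is in box 1 (prior 1/4): the host opened box 1, so this case is ruled out; weight (1/4)·0 = 0.
If it is in box 2 (prior 1/4): box 2 holds the prize so is unavailable; the host chooses uniformly among the 2 others, probability 1/2; weight (1/4)·(1/2) = 1/8.
If it is in box 3 (prior 1/4): box 2 is available but not opened; box 1 gets probability (1 − 1/4)/2 = 3/8; weight (1/4)·(3/8) = 3/32.
If it is in box 4 (prior 1/4): box 2 is available but not opened, probability 3/4; weight (1/4)·(3/4) = 3/16.
The weights sum to 13/32.
So P(the gold coin in box 3 | the host opened box 1) = (3/32) / (13/32) = 3/13.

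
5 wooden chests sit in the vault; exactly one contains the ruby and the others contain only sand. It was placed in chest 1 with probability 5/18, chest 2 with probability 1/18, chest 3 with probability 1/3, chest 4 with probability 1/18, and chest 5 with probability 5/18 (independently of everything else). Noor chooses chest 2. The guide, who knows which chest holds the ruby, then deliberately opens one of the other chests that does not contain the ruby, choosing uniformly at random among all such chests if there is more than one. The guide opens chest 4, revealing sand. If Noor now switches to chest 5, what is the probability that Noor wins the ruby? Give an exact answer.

20/67

Apply Bayes' rule, conditioning on where the ruby actually is.
If it is in either of chests 1 and 5 (prior 5/18 each): the guide has 3 equally likely choices, so probability 1/3; weight (5/18)·(1/3) = 5/54 each.
If it is in chest 2 (prior 1/18): the guide has 4 equally likely choices, so probability 1/4; weight (1/18)·(1/4) = 1/72.
If it is in chest 3 (prior 1/3): the guide has 3 equally likely choices, so probability 1/3; weight (1/3)·(1/3) = 1/9.
If it is in chest 4 (prior 1/18): the guide opened chest 4, so this case is ruled out; weight (1/18)·0 = 0.
The weights sum to 67/216.
So P(the ruby in chest 5 | the guide opened chest 4) = (5/54) / (67/216) = 20/67.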